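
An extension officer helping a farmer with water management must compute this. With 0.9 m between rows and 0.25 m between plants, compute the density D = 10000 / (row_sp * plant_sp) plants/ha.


D = 10000 / (row_sp * plant_sp)
  = 10000 / (0.9 * 0.25)
  = 10000 / 0.2250
  = 44444.44 plants/ha


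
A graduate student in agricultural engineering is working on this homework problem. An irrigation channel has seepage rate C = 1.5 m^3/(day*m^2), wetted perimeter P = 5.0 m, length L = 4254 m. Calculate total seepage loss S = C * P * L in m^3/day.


S = C * P * L
  = 1.5 * 5.0 * 4254
  = 31905 m^3/day


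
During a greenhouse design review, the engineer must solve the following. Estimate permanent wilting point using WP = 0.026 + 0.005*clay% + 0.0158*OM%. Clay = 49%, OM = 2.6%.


WP = 0.026 + 0.005*49 + 0.0158*2.6
   = 0.026 + 0.2450 + 0.0411
   = 0.3121


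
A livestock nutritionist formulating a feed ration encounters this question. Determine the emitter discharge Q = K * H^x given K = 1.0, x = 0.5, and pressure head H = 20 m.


Q = K * H^x
  = 1.0 * 20^0.5
  = 1.0 * 4.4721
  = 4.47 L/h


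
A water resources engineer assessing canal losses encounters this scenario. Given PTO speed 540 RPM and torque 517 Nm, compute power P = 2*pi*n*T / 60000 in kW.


P = 2*pi*n*T / 60000
  = 2*pi * 540 * 517 / 60000
  = 1754139.67 / 60000
  = 29.24 kW


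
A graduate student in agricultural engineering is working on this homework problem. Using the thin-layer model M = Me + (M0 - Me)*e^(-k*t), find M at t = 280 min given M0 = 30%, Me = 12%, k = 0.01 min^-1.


M = Me + (M0 - Me) * e^(-k*t)
  = 12 + (30 - 12) * e^(-0.01*280)
  = 12 + 18 * e^(-2.800)
  = 12 + 18 * 0.06081
  = 12 + 1.0946
  = 13.09%


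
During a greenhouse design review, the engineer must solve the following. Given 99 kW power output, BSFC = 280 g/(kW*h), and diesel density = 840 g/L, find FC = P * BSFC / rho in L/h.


FC = P * BSFC / rho_fuel
   = 99 * 280 / 840
   = 27720 / 840
   = 33 L/h


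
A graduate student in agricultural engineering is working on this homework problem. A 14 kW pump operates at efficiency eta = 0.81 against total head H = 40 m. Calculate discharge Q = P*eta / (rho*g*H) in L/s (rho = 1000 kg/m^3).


Q = (P * 1000 * eta) / (rho * g * H)
  = (14 * 1000 * 0.81) / (1000 * 9.81 * 40)
  = 11340 / 392400
  = 0.02890 m^3/s = 28.90 L/s


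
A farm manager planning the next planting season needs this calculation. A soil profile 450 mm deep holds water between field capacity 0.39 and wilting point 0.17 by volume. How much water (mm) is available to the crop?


AW = (FC - WP) * D
   = (0.39 - 0.17) * 450
   = 0.22 * 450
   = 99 mm


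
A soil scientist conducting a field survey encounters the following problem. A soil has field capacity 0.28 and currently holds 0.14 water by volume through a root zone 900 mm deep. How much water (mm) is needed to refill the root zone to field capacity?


SMD = (FC - theta) * D
    = (0.28 - 0.14) * 900
    = 0.140 * 900
    = 126 mm


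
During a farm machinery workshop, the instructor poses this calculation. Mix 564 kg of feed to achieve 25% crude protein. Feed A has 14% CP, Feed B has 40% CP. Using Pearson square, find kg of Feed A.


parts_A = CP_b - target = 40 - 25 = 15
parts_B = target - CP_a = 25 - 14 = 11
total_parts = 15 + 11 = 26
Feed A = 564 * 15 / 26 = 325.38 kg
Feed B = 564 * 11 / 26 = 238.62 kg

325.38 kg


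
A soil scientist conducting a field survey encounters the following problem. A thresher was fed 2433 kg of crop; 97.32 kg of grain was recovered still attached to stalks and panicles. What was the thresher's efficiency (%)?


eta = (total - unthreshed) / total * 100
    = (2433 - 97.32) / 2433 * 100
    = 2335.68 / 2433 * 100
    = 96%


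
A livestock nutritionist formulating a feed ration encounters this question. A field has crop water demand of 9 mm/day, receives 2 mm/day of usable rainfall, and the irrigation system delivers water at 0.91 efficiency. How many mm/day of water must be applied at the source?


IWR = (ETc - Pe) / Ea
    = (9 - 2) / 0.91
    = 7 / 0.91
    = 7.69 mm/day


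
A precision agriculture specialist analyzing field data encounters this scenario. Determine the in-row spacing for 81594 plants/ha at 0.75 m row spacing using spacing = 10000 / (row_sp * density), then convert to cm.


spacing = 10000 / (row_sp * density)
        = 10000 / (0.75 * 81594)
        = 10000 / 61195.50
        = 0.16341 m = 16.34 cm


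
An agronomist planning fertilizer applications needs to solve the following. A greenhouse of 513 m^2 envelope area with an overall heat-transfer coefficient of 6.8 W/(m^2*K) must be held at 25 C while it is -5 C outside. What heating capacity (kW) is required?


dT = 25 - (-5) = 30 K
Q = U * A * dT
  = 6.8 * 513 * 30
  = 104652 W = 104.65 kW


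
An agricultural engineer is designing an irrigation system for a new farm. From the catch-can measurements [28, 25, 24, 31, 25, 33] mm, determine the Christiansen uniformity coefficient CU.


xbar = 166 / 6 = 27.667
sum|xi - xbar| = 18
CU = 100 * (1 - 18 / (6 * 27.667))
   = 100 * (1 - 0.1084)
   = 89.16%


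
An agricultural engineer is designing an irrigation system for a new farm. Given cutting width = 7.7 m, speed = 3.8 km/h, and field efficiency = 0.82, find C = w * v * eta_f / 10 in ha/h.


C = w * v * eta_f / 10
  = 7.7 * 3.8 * 0.82 / 10
  = 23.99 / 10
  = 2.40 ha/h


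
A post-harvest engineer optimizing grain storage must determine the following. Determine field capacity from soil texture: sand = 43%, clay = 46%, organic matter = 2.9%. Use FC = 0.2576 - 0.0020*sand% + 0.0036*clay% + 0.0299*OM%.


FC = 0.2576 - 0.0020*43 + 0.0036*46 + 0.0299*2.9
   = 0.2576 - 0.0860 + 0.1656 + 0.0867
   = 0.4239


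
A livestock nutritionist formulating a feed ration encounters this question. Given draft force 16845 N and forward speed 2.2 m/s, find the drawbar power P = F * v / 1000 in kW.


P = F * v / 1000
  = 16845 * 2.2 / 1000
  = 37059 / 1000
  = 37.06 kW


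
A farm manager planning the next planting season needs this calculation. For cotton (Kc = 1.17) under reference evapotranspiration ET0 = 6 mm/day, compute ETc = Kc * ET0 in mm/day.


ETc = Kc * ET0
    = 1.17 * 6
    = 7.02 mm/day


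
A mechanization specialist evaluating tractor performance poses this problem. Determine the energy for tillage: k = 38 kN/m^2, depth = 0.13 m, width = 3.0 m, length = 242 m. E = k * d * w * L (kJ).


E = k * d * w * L
  = 38 * 0.13 * 3.0 * 242
  = 3586.44 kJ


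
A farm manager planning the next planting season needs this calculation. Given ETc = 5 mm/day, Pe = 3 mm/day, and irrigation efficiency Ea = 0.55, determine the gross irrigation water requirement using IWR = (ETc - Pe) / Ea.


IWR = (ETc - Pe) / Ea
    = (5 - 3) / 0.55
    = 2 / 0.55
    = 3.64 mm/day


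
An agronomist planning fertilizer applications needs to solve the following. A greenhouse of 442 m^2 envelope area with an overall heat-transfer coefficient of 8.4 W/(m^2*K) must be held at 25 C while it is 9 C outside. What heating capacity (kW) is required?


dT = 25 - (9) = 16 K
Q = U * A * dT
  = 8.4 * 442 * 16
  = 59404.80 W = 59.40 kW


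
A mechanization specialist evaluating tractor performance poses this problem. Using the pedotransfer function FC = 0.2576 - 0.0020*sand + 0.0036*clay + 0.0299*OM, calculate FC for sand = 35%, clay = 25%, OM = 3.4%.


FC = 0.2576 - 0.0020*35 + 0.0036*25 + 0.0299*3.4
   = 0.2576 - 0.0700 + 0.0900 + 0.1017
   = 0.3793


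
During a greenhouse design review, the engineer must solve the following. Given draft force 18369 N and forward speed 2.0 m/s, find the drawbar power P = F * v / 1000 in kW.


P = F * v / 1000
  = 18369 * 2.0 / 1000
  = 36738 / 1000
  = 36.74 kW


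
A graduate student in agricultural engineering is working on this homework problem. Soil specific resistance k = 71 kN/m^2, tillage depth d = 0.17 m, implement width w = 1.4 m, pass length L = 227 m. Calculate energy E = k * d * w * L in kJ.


E = k * d * w * L
  = 71 * 0.17 * 1.4 * 227
  = 3835.85 kJ


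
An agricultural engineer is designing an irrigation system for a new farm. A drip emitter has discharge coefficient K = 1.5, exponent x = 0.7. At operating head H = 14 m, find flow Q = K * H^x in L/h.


Q = K * H^x
  = 1.5 * 14^0.7
  = 1.5 * 6.3429
  = 9.51 L/h


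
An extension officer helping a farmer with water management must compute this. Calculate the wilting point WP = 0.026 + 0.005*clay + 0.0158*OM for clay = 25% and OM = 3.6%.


WP = 0.026 + 0.005*25 + 0.0158*3.6
   = 0.026 + 0.1250 + 0.0569
   = 0.2079


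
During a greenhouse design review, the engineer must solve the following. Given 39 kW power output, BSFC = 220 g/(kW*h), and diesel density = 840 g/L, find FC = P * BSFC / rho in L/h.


FC = P * BSFC / rho_fuel
   = 39 * 220 / 840
   = 8580 / 840
   = 10.21 L/h


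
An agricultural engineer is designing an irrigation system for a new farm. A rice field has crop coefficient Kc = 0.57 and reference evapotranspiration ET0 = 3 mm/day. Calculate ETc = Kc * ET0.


ETc = Kc * ET0
    = 0.57 * 3
    = 1.71 mm/day


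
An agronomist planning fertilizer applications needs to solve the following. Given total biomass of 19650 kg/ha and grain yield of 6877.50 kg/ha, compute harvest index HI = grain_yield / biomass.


HI = grain_yield / biomass
   = 6877.50 / 19650
   = 0.35


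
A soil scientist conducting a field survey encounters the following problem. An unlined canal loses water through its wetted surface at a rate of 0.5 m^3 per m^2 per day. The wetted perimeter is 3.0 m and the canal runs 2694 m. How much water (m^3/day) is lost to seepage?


S = C * P * L
  = 0.5 * 3.0 * 2694
  = 4041 m^3/day


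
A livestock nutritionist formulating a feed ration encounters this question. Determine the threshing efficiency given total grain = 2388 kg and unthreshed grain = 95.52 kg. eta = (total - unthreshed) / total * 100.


eta = (total - unthreshed) / total * 100
    = (2388 - 95.52) / 2388 * 100
    = 2292.48 / 2388 * 100
    = 96%


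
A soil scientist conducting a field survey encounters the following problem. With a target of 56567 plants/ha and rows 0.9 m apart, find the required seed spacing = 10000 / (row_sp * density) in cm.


spacing = 10000 / (row_sp * density)
        = 10000 / (0.9 * 56567)
        = 10000 / 50910.30
        = 0.19642 m = 19.64 cm


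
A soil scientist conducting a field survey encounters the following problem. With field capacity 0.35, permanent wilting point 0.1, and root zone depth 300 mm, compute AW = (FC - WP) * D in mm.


AW = (FC - WP) * D
   = (0.35 - 0.1) * 300
   = 0.25 * 300
   = 75 mm


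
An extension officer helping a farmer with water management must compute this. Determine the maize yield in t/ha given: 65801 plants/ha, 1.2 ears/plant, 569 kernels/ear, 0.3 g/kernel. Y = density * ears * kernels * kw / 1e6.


Y = density * ears * kernels * kw
  = 65801 * 1.2 * 569 * 0.3 g/ha
  = 13478676.84 g/ha
  = 13478.68 kg/ha = 13.48 t/ha


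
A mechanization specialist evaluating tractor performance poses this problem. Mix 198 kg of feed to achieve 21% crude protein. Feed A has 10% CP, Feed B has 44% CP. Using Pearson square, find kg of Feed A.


parts_A = CP_b - target = 44 - 21 = 23
parts_B = target - CP_a = 21 - 10 = 11
total_parts = 23 + 11 = 34
Feed A = 198 * 23 / 34 = 133.94 kg
Feed B = 198 * 11 / 34 = 64.06 kg

133.94 kg


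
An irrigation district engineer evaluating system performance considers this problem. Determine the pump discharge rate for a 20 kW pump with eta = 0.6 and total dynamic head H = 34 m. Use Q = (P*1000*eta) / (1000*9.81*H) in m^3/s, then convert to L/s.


Q = (P * 1000 * eta) / (rho * g * H)
  = (20 * 1000 * 0.6) / (1000 * 9.81 * 34)
  = 12000 / 333540
  = 0.03598 m^3/s = 35.98 L/s


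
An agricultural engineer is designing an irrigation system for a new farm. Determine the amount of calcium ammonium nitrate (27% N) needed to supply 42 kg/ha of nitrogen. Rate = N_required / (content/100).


Rate = N_required / (N_content / 100)
     = 42 / (27 / 100)
     = 42 / 0.27
     = 155.56 kg/ha


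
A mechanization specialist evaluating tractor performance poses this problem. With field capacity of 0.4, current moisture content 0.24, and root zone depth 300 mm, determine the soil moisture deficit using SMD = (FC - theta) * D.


SMD = (FC - theta) * D
    = (0.4 - 0.24) * 300
    = 0.160 * 300
    = 48 mm


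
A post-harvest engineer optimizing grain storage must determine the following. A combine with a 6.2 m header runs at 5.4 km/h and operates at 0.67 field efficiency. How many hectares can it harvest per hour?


C = w * v * eta_f / 10
  = 6.2 * 5.4 * 0.67 / 10
  = 22.43 / 10
  = 2.24 ha/h


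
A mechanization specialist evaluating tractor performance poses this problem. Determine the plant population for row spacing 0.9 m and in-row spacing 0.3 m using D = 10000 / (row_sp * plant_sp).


D = 10000 / (row_sp * plant_sp)
  = 10000 / (0.9 * 0.3)
  = 10000 / 0.2700
  = 37037.04 plants/ha


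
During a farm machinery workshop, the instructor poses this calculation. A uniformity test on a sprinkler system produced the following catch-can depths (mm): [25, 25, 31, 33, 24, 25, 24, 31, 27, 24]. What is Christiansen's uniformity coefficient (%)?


xbar = 269 / 10 = 26.900
sum|xi - xbar| = 28.800
CU = 100 * (1 - 28.800 / (10 * 26.900))
   = 100 * (1 - 0.1071)
   = 89.29%


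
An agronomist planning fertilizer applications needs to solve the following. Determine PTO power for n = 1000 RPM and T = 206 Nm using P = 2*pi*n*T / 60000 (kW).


P = 2*pi*n*T / 60000
  = 2*pi * 1000 * 206 / 60000
  = 1294336.17 / 60000
  = 21.57 kW


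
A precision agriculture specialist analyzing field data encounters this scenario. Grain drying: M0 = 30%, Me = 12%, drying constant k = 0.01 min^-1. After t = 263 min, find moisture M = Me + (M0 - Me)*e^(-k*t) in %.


M = Me + (M0 - Me) * e^(-k*t)
  = 12 + (30 - 12) * e^(-0.01*263)
  = 12 + 18 * e^(-2.630)
  = 12 + 18 * 0.07208
  = 12 + 1.2974
  = 13.30%


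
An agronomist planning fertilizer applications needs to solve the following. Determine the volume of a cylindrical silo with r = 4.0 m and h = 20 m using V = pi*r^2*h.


V = pi * r^2 * h
  = pi * 4.0^2 * 20
  = pi * 16 * 20
  = 1005.31 m^3


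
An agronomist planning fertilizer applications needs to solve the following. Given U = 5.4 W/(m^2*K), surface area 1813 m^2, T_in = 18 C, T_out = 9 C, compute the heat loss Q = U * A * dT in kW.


dT = 18 - (9) = 9 K
Q = U * A * dT
  = 5.4 * 1813 * 9
  = 88111.80 W = 88.11 kW


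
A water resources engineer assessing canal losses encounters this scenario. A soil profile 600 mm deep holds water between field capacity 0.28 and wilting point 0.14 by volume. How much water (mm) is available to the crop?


AW = (FC - WP) * D
   = (0.28 - 0.14) * 600
   = 0.14 * 600
   = 84 mm


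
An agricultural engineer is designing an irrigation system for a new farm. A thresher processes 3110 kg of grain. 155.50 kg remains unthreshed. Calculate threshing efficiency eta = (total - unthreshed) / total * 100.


eta = (total - unthreshed) / total * 100
    = (3110 - 155.50) / 3110 * 100
    = 2954.50 / 3110 * 100
    = 95%


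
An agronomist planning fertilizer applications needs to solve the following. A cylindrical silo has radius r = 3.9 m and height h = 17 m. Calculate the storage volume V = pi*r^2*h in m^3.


V = pi * r^2 * h
  = pi * 3.9^2 * 17
  = pi * 15.21 * 17
  = 812.32 m^3


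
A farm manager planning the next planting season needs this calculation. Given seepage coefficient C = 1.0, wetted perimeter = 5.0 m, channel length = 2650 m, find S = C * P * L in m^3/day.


S = C * P * L
  = 1.0 * 5.0 * 2650
  = 13250 m^3/day


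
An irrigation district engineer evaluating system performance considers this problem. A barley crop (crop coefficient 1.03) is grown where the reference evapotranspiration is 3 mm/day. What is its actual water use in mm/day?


ETc = Kc * ET0
    = 1.03 * 3
    = 3.09 mm/day


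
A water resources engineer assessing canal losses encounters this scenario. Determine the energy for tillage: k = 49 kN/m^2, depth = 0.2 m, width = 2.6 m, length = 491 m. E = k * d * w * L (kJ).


E = k * d * w * L
  = 49 * 0.2 * 2.6 * 491
  = 12510.68 kJ


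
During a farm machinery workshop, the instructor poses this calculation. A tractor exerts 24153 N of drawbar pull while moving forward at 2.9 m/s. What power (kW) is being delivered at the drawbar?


P = F * v / 1000
  = 24153 * 2.9 / 1000
  = 70043.70 / 1000
  = 70.04 kW


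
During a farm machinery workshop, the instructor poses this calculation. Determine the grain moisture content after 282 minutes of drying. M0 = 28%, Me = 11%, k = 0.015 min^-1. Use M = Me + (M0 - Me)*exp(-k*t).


M = Me + (M0 - Me) * e^(-k*t)
  = 11 + (28 - 11) * e^(-0.015*282)
  = 11 + 17 * e^(-4.230)
  = 11 + 17 * 0.01455
  = 11 + 0.2474
  = 11.25%


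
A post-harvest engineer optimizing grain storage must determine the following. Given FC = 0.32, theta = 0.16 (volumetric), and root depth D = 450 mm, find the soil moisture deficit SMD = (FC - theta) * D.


SMD = (FC - theta) * D
    = (0.32 - 0.16) * 450
    = 0.160 * 450
    = 72 mm


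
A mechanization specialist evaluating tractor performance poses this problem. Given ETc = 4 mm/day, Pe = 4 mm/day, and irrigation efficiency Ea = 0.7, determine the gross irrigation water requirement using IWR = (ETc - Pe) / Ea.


IWR = (ETc - Pe) / Ea
    = (4 - 4) / 0.7
    = 0 / 0.7
    = 0 mm/day


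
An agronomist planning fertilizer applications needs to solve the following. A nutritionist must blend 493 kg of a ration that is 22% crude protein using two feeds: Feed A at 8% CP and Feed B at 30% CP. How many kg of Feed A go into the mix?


parts_A = CP_b - target = 30 - 22 = 8
parts_B = target - CP_a = 22 - 8 = 14
total_parts = 8 + 14 = 22
Feed A = 493 * 8 / 22 = 179.27 kg
Feed B = 493 * 14 / 22 = 313.73 kg

179.27 kg


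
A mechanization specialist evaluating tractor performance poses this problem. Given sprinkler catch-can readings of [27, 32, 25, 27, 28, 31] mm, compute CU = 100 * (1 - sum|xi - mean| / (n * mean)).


xbar = 170 / 6 = 28.333
sum|xi - xbar| = 12.667
CU = 100 * (1 - 12.667 / (6 * 28.333))
   = 100 * (1 - 0.0745)
   = 92.55%


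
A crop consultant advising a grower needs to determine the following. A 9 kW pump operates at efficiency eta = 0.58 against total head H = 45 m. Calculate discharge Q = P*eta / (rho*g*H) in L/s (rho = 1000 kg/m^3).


Q = (P * 1000 * eta) / (rho * g * H)
  = (9 * 1000 * 0.58) / (1000 * 9.81 * 45)
  = 5220 / 441450
  = 0.01182 m^3/s = 11.82 L/s


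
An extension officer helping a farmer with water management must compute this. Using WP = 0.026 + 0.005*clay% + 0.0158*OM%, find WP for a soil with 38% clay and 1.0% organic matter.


WP = 0.026 + 0.005*38 + 0.0158*1.0
   = 0.026 + 0.1900 + 0.0158
   = 0.2318


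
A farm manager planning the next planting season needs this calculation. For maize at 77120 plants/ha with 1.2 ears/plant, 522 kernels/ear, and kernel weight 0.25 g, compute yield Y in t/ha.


Y = density * ears * kernels * kw
  = 77120 * 1.2 * 522 * 0.25 g/ha
  = 12076992 g/ha
  = 12076.99 kg/ha = 12.08 t/ha


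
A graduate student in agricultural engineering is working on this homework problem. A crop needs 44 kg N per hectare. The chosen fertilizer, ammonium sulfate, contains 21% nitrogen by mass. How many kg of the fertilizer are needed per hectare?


Rate = N_required / (N_content / 100)
     = 44 / (21 / 100)
     = 44 / 0.21
     = 209.52 kg/ha


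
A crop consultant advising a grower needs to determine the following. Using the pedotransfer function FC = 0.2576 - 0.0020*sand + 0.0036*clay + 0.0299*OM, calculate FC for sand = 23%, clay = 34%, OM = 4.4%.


FC = 0.2576 - 0.0020*23 + 0.0036*34 + 0.0299*4.4
   = 0.2576 - 0.0460 + 0.1224 + 0.1316
   = 0.4656


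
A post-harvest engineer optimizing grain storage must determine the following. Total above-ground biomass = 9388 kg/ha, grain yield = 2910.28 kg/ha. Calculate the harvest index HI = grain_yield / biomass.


HI = grain_yield / biomass
   = 2910.28 / 9388
   = 0.31


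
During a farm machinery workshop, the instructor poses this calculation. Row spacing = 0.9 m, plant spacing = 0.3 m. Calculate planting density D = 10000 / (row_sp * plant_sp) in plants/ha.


D = 10000 / (row_sp * plant_sp)
  = 10000 / (0.9 * 0.3)
  = 10000 / 0.2700
  = 37037.04 plants/ha


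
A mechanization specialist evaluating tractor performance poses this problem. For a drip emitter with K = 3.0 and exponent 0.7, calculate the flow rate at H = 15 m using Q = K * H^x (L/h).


Q = K * H^x
  = 3.0 * 15^0.7
  = 3.0 * 6.6568
  = 19.97 L/h


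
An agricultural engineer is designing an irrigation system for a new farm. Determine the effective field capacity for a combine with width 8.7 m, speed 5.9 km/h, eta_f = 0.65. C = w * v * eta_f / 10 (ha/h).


C = w * v * eta_f / 10
  = 8.7 * 5.9 * 0.65 / 10
  = 33.36 / 10
  = 3.34 ha/h


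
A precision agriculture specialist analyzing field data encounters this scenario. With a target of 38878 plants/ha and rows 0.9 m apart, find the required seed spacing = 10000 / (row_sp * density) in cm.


spacing = 10000 / (row_sp * density)
        = 10000 / (0.9 * 38878)
        = 10000 / 34990.20
        = 0.28579 m = 28.58 cm


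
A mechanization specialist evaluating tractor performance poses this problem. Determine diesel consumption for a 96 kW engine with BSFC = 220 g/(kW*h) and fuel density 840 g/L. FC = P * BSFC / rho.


FC = P * BSFC / rho_fuel
   = 96 * 220 / 840
   = 21120 / 840
   = 25.14 L/h


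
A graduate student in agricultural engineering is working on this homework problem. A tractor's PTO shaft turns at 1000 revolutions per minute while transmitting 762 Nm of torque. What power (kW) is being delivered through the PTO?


P = 2*pi*n*T / 60000
  = 2*pi * 1000 * 762 / 60000
  = 4787787.20 / 60000
  = 79.80 kW


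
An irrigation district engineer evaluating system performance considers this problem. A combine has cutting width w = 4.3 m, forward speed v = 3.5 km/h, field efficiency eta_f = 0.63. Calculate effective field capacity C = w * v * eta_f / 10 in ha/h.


C = w * v * eta_f / 10
  = 4.3 * 3.5 * 0.63 / 10
  = 9.48 / 10
  = 0.95 ha/h


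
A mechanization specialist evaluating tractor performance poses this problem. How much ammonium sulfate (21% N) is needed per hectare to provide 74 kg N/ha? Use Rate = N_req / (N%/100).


Rate = N_required / (N_content / 100)
     = 74 / (21 / 100)
     = 74 / 0.21
     = 352.38 kg/ha


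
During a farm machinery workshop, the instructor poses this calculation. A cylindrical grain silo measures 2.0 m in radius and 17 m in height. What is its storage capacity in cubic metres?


V = pi * r^2 * h
  = pi * 2.0^2 * 17
  = pi * 4 * 17
  = 213.63 m^3


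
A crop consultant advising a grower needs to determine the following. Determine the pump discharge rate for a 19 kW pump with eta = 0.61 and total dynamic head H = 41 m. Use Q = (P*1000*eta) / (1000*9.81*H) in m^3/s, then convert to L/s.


Q = (P * 1000 * eta) / (rho * g * H)
  = (19 * 1000 * 0.61) / (1000 * 9.81 * 41)
  = 11590 / 402210
  = 0.02882 m^3/s = 28.82 L/s


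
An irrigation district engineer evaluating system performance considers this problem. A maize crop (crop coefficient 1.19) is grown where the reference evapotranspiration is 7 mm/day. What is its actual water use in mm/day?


ETc = Kc * ET0
    = 1.19 * 7
    = 8.33 mm/day


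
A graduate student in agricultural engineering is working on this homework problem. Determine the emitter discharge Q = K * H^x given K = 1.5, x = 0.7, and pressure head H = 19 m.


Q = K * H^x
  = 1.5 * 19^0.7
  = 1.5 * 7.8547
  = 11.78 L/h


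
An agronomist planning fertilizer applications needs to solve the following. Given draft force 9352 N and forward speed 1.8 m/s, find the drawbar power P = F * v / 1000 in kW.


P = F * v / 1000
  = 9352 * 1.8 / 1000
  = 16833.60 / 1000
  = 16.83 kW


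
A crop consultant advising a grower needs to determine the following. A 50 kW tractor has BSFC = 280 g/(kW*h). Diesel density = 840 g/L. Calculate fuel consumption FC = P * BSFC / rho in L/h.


FC = P * BSFC / rho_fuel
   = 50 * 280 / 840
   = 14000 / 840
   = 16.67 L/h


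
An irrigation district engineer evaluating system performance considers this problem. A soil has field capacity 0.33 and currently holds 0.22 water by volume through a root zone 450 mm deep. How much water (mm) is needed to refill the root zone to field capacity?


SMD = (FC - theta) * D
    = (0.33 - 0.22) * 450
    = 0.110 * 450
    = 49.50 mm


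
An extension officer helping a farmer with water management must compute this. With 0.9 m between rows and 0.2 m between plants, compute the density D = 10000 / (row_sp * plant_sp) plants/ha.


D = 10000 / (row_sp * plant_sp)
  = 10000 / (0.9 * 0.2)
  = 10000 / 0.1800
  = 55555.56 plants/ha


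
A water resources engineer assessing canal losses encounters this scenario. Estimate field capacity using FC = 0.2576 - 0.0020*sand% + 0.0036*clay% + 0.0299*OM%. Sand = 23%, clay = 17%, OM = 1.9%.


FC = 0.2576 - 0.0020*23 + 0.0036*17 + 0.0299*1.9
   = 0.2576 - 0.0460 + 0.0612 + 0.0568
   = 0.3296


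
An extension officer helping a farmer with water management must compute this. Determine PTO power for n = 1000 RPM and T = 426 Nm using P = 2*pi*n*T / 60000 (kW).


P = 2*pi*n*T / 60000
  = 2*pi * 1000 * 426 / 60000
  = 2676636.94 / 60000
  = 44.61 kW


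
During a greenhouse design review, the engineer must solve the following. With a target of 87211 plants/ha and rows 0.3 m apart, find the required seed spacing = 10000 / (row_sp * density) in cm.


spacing = 10000 / (row_sp * density)
        = 10000 / (0.3 * 87211)
        = 10000 / 26163.30
        = 0.38221 m = 38.22 cm


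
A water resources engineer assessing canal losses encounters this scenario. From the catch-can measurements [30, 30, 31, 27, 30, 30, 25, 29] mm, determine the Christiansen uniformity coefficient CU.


xbar = 232 / 8 = 29
sum|xi - xbar| = 12
CU = 100 * (1 - 12 / (8 * 29))
   = 100 * (1 - 0.0517)
   = 94.83%


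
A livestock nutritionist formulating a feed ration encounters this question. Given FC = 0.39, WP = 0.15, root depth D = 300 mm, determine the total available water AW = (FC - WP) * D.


AW = (FC - WP) * D
   = (0.39 - 0.15) * 300
   = 0.24 * 300
   = 72 mm


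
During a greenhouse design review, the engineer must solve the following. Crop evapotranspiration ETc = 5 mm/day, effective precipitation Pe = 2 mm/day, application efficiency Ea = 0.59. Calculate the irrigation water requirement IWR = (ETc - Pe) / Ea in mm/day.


IWR = (ETc - Pe) / Ea
    = (5 - 2) / 0.59
    = 3 / 0.59
    = 5.08 mm/day


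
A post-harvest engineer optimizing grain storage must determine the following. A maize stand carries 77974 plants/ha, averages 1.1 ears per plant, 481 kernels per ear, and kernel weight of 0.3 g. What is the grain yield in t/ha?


Y = density * ears * kernels * kw
  = 77974 * 1.1 * 481 * 0.3 g/ha
  = 12376813.02 g/ha
  = 12376.81 kg/ha = 12.38 t/ha


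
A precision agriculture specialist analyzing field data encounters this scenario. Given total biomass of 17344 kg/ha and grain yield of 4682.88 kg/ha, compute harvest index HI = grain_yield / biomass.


HI = grain_yield / biomass
   = 4682.88 / 17344
   = 0.27


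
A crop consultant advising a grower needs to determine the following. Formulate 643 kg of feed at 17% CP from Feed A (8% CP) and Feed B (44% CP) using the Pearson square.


parts_A = CP_b - target = 44 - 17 = 27
parts_B = target - CP_a = 17 - 8 = 9
total_parts = 27 + 9 = 36
Feed A = 643 * 27 / 36 = 482.25 kg
Feed B = 643 * 9 / 36 = 160.75 kg

482.25 kg


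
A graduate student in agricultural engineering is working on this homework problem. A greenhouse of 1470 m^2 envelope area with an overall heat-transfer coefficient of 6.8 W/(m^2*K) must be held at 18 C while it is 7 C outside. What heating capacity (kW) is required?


dT = 18 - (7) = 11 K
Q = U * A * dT
  = 6.8 * 1470 * 11
  = 109956 W = 109.96 kW


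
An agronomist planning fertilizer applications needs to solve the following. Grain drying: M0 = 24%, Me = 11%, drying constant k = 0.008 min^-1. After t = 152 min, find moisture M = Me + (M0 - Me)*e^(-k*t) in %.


M = Me + (M0 - Me) * e^(-k*t)
  = 11 + (24 - 11) * e^(-0.008*152)
  = 11 + 13 * e^(-1.216)
  = 11 + 13 * 0.29641
  = 11 + 3.8534
  = 14.85%


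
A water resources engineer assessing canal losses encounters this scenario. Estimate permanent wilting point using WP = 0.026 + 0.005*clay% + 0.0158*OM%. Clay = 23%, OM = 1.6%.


WP = 0.026 + 0.005*23 + 0.0158*1.6
   = 0.026 + 0.1150 + 0.0253
   = 0.1663


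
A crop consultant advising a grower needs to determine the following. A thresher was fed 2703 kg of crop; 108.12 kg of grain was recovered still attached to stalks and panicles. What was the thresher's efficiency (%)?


eta = (total - unthreshed) / total * 100
    = (2703 - 108.12) / 2703 * 100
    = 2594.88 / 2703 * 100
    = 96%


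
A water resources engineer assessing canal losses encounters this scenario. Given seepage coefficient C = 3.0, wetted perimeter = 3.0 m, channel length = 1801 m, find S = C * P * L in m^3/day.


S = C * P * L
  = 3.0 * 3.0 * 1801
  = 16209 m^3/day


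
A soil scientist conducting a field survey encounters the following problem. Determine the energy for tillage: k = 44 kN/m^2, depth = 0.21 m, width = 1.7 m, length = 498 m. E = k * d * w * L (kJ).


E = k * d * w * L
  = 44 * 0.21 * 1.7 * 498
  = 7822.58 kJ


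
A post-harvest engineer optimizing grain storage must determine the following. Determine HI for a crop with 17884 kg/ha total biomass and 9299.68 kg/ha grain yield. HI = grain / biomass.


HI = grain_yield / biomass
   = 9299.68 / 17884
   = 0.52


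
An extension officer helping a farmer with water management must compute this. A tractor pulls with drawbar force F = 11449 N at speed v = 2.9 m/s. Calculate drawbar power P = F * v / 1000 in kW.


P = F * v / 1000
  = 11449 * 2.9 / 1000
  = 33202.10 / 1000
  = 33.20 kW


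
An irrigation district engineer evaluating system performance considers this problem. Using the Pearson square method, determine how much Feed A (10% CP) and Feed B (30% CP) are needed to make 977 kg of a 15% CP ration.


parts_A = CP_b - target = 30 - 15 = 15
parts_B = target - CP_a = 15 - 10 = 5
total_parts = 15 + 5 = 20
Feed A = 977 * 15 / 20 = 732.75 kg
Feed B = 977 * 5 / 20 = 244.25 kg

732.75 kg


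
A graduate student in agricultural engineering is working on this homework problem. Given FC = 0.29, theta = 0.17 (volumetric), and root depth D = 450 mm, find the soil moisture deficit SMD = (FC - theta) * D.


SMD = (FC - theta) * D
    = (0.29 - 0.17) * 450
    = 0.120 * 450
    = 54 mm


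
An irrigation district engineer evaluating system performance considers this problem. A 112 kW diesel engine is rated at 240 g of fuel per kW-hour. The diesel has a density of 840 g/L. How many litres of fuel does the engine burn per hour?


FC = P * BSFC / rho_fuel
   = 112 * 240 / 840
   = 26880 / 840
   = 32 L/h


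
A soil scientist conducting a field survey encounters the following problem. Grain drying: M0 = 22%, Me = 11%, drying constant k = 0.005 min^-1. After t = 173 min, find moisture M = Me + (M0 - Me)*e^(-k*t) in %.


M = Me + (M0 - Me) * e^(-k*t)
  = 11 + (22 - 11) * e^(-0.005*173)
  = 11 + 11 * e^(-0.865)
  = 11 + 11 * 0.42105
  = 11 + 4.6316
  = 15.63%


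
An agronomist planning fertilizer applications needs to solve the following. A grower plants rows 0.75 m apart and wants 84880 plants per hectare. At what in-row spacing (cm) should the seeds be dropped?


spacing = 10000 / (row_sp * density)
        = 10000 / (0.75 * 84880)
        = 10000 / 63660
        = 0.15708 m = 15.71 cm


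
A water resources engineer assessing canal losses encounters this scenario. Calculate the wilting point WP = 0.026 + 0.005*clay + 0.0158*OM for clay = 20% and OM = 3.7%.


WP = 0.026 + 0.005*20 + 0.0158*3.7
   = 0.026 + 0.1000 + 0.0585
   = 0.1845


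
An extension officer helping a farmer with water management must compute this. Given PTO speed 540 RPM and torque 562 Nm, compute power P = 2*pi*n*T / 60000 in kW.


P = 2*pi*n*T / 60000
  = 2*pi * 540 * 562 / 60000
  = 1906821.08 / 60000
  = 31.78 kW


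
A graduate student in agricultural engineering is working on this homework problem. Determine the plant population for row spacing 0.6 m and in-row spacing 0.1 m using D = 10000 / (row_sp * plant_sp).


D = 10000 / (row_sp * plant_sp)
  = 10000 / (0.6 * 0.1)
  = 10000 / 0.0600
  = 166666.67 plants/ha


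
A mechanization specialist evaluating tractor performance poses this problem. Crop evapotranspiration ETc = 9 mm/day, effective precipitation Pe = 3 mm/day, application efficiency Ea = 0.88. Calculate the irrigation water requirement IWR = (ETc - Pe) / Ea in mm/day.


IWR = (ETc - Pe) / Ea
    = (9 - 3) / 0.88
    = 6 / 0.88
    = 6.82 mm/day


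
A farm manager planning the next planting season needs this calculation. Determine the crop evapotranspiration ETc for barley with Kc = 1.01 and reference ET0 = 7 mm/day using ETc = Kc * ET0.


ETc = Kc * ET0
    = 1.01 * 7
    = 7.07 mm/day


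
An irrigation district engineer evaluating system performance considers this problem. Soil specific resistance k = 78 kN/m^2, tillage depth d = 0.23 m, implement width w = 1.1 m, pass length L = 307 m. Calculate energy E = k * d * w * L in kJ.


E = k * d * w * L
  = 78 * 0.23 * 1.1 * 307
  = 6058.34 kJ


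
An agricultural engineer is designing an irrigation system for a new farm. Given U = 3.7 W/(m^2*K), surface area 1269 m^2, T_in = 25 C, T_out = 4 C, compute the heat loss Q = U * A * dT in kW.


dT = 25 - (4) = 21 K
Q = U * A * dT
  = 3.7 * 1269 * 21
  = 98601.30 W = 98.60 kW


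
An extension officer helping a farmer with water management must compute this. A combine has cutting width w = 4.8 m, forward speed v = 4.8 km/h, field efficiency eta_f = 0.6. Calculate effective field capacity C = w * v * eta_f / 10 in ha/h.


C = w * v * eta_f / 10
  = 4.8 * 4.8 * 0.6 / 10
  = 13.82 / 10
  = 1.38 ha/h


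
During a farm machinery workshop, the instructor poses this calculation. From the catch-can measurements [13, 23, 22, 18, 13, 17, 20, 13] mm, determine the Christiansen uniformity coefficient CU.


xbar = 139 / 8 = 17.375
sum|xi - xbar| = 27
CU = 100 * (1 - 27 / (8 * 17.375))
   = 100 * (1 - 0.1942)
   = 80.58%


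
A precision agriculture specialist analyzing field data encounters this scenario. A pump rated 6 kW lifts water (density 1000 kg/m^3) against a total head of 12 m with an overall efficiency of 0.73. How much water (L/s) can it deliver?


Q = (P * 1000 * eta) / (rho * g * H)
  = (6 * 1000 * 0.73) / (1000 * 9.81 * 12)
  = 4380 / 117720
  = 0.03721 m^3/s = 37.21 L/s


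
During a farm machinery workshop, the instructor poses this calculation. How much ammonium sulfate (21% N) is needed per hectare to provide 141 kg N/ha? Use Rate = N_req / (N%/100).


Rate = N_required / (N_content / 100)
     = 141 / (21 / 100)
     = 141 / 0.21
     = 671.43 kg/ha


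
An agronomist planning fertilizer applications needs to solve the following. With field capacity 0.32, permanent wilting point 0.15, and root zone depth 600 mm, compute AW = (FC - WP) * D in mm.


AW = (FC - WP) * D
   = (0.32 - 0.15) * 600
   = 0.17 * 600
   = 102 mm


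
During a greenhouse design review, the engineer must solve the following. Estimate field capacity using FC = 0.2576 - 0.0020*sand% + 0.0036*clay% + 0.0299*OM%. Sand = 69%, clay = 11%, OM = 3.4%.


FC = 0.2576 - 0.0020*69 + 0.0036*11 + 0.0299*3.4
   = 0.2576 - 0.1380 + 0.0396 + 0.1017
   = 0.2609


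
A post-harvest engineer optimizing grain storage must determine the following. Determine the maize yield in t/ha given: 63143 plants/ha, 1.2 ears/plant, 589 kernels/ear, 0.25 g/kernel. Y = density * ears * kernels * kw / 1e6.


Y = density * ears * kernels * kw
  = 63143 * 1.2 * 589 * 0.25 g/ha
  = 11157368.10 g/ha
  = 11157.37 kg/ha = 11.16 t/ha


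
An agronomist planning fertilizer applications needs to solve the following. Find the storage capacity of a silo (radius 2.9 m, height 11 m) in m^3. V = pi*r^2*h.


V = pi * r^2 * h
  = pi * 2.9^2 * 11
  = pi * 8.41 * 11
  = 290.63 m^3


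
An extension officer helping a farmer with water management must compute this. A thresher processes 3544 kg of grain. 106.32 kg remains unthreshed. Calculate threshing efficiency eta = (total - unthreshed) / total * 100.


eta = (total - unthreshed) / total * 100
    = (3544 - 106.32) / 3544 * 100
    = 3437.68 / 3544 * 100
    = 97%


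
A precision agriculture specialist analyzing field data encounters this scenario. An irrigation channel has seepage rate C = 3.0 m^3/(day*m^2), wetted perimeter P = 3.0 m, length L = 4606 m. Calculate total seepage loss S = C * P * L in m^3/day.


S = C * P * L
  = 3.0 * 3.0 * 4606
  = 41454 m^3/day


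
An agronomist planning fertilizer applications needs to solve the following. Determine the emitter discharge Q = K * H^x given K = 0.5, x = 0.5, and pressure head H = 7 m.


Q = K * H^x
  = 0.5 * 7^0.5
  = 0.5 * 2.6458
  = 1.32 L/h


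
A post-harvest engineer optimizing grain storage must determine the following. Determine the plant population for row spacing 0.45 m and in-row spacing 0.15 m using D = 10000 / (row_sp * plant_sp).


D = 10000 / (row_sp * plant_sp)
  = 10000 / (0.45 * 0.15)
  = 10000 / 0.0675
  = 148148.15 plants/ha


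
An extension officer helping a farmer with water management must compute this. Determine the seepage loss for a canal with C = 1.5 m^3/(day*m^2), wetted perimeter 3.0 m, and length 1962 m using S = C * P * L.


S = C * P * L
  = 1.5 * 3.0 * 1962
  = 8829 m^3/day


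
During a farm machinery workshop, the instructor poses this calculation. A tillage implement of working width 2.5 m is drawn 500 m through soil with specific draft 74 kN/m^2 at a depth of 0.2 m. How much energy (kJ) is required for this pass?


E = k * d * w * L
  = 74 * 0.2 * 2.5 * 500
  = 18500 kJ


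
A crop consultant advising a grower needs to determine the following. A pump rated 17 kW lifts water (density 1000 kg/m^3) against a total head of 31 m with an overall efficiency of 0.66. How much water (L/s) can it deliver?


Q = (P * 1000 * eta) / (rho * g * H)
  = (17 * 1000 * 0.66) / (1000 * 9.81 * 31)
  = 11220 / 304110
  = 0.03689 m^3/s = 36.89 L/s


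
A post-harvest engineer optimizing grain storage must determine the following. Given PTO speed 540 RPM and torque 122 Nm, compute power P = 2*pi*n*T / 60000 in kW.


P = 2*pi*n*T / 60000
  = 2*pi * 540 * 122 / 60000
  = 413936.25 / 60000
  = 6.90 kW


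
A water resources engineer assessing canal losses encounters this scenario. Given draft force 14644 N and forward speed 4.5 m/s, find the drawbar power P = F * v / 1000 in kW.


P = F * v / 1000
  = 14644 * 4.5 / 1000
  = 65898 / 1000
  = 65.90 kW


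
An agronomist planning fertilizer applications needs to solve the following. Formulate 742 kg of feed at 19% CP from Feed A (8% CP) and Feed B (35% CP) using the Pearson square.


parts_A = CP_b - target = 35 - 19 = 16
parts_B = target - CP_a = 19 - 8 = 11
total_parts = 16 + 11 = 27
Feed A = 742 * 16 / 27 = 439.70 kg
Feed B = 742 * 11 / 27 = 302.30 kg

439.70 kg


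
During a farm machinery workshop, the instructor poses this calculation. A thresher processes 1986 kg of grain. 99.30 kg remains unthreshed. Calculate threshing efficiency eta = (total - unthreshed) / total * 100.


eta = (total - unthreshed) / total * 100
    = (1986 - 99.30) / 1986 * 100
    = 1886.70 / 1986 * 100
    = 95%
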